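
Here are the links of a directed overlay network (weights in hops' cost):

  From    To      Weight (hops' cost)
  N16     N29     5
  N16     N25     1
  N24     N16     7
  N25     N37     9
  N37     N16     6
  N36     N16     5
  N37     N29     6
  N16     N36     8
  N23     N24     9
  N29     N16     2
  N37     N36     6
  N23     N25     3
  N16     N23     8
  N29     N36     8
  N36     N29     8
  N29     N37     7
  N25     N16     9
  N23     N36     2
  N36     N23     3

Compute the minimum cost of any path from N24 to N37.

Settle nodes by increasing distance from N24:
N24: 0
N16: 7  (via N24)
N25: 8  (via N16)
N29: 12  (via N16)
N23: 15  (via N16)
N36: 15  (via N16)
N37: 17  (via N25)
Shortest route: N24 → N16 → N25 → N37 = 17 hops' cost.

17 hops' cost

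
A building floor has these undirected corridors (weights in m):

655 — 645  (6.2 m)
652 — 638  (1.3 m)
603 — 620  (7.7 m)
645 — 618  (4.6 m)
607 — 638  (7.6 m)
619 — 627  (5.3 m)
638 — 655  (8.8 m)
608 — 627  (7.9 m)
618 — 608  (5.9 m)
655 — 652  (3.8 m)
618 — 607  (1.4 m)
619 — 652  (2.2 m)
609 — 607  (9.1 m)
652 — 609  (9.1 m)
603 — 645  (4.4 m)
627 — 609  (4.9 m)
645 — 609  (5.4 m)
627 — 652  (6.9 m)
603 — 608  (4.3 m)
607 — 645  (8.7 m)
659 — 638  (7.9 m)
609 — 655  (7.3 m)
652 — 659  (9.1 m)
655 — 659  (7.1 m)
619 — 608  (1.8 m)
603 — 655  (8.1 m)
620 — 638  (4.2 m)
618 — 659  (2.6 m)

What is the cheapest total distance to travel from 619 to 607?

9.1 m

Compare a few routes:
619 → 652 → 638 → 607: 2.2+1.3+7.6 = 11.1
619 → 608 → 618 → 607: 1.8+5.9+1.4 = 9.1
Cheapest is 619 → 608 → 618 → 607 at 9.1 m.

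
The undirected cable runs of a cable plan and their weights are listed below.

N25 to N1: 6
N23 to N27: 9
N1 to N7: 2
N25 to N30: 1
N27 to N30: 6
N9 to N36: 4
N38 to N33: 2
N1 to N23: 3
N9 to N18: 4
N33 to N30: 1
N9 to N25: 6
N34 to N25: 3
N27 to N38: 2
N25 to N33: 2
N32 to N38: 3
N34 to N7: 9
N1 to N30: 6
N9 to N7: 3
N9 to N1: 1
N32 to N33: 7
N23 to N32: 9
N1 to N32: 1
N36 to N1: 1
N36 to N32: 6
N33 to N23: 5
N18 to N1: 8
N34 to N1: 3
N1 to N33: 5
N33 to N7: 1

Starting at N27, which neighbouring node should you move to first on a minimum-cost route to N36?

N38

Compare a few routes:
N27 → N38 → N33 → N7 → N9 → N1 → N36: 2+2+1+3+1+1 = 10
N27 → N38 → N33 → N7 → N1 → N36: 2+2+1+2+1 = 8
N27 → N38 → N32 → N1 → N36: 2+3+1+1 = 7
The minimum is 7 via N27 → N38 → N32 → N1 → N36.
So from N27 the first move is to N38.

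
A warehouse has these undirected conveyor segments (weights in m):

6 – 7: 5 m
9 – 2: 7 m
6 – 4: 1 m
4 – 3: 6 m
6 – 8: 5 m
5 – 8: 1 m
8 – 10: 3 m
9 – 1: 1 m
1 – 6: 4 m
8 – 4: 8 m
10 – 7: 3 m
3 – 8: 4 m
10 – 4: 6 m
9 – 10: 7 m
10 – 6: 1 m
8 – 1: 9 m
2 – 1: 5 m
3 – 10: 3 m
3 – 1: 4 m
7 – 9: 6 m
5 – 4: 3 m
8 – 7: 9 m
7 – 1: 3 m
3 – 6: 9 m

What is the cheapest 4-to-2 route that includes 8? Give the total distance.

17 m

Shortest 4→8: 4–5–8 = 4
Shortest 8→2: 8–3–1–2 = 13
Total via 8: 4 + 13 = 17 m.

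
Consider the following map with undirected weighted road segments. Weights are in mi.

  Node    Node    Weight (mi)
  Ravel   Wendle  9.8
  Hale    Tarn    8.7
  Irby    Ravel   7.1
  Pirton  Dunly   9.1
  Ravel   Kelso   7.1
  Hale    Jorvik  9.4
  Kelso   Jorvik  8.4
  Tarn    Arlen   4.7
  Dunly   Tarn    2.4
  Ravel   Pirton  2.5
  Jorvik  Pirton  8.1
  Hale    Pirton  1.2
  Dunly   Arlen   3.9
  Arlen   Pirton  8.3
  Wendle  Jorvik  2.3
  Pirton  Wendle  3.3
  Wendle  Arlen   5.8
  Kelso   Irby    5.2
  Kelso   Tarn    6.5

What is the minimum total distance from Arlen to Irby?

Compare a few routes:
Arlen → Pirton → Ravel → Irby: 8.3+2.5+7.1 = 17.9
Arlen → Tarn → Kelso → Irby: 4.7+6.5+5.2 = 16.4
Cheapest is Arlen → Tarn → Kelso → Irby at 16.4 mi.

16.4 mi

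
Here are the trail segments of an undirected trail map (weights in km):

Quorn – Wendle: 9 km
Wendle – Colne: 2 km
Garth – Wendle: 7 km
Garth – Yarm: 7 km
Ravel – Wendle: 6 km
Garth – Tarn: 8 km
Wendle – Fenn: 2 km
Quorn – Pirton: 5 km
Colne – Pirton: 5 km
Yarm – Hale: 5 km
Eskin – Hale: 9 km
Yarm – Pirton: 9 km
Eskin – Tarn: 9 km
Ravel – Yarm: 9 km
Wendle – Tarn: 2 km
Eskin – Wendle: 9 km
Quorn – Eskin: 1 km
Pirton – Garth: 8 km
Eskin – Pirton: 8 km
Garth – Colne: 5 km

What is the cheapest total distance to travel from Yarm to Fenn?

Shortest distances from Yarm:
Yarm: 0
Hale: 5  (via Yarm)
Garth: 7  (via Yarm)
Pirton: 9  (via Yarm)
Ravel: 9  (via Yarm)
Colne: 12  (via Garth)
Eskin: 14  (via Hale)
Quorn: 14  (via Pirton)
Wendle: 14  (via Garth)
Tarn: 15  (via Garth)
Fenn: 16  (via Wendle)
Shortest route: Yarm → Garth → Wendle → Fenn = 16 km.

16 km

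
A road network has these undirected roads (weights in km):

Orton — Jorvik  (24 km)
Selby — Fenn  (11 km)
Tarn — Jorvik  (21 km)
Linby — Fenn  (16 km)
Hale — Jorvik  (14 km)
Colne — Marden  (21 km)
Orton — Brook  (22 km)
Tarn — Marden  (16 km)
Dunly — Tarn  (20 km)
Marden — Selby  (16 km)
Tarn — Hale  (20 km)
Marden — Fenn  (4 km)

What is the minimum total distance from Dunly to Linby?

Settle nodes by increasing distance from Dunly:
Dunly: 0
Tarn: 20  (via Dunly)
Marden: 36  (via Tarn)
Fenn: 40  (via Marden)
Hale: 40  (via Tarn)
Jorvik: 41  (via Tarn)
Selby: 51  (via Fenn)
Linby: 56  (via Fenn)
Shortest route: Dunly–Tarn–Marden–Fenn–Linby = 56 km.

56 km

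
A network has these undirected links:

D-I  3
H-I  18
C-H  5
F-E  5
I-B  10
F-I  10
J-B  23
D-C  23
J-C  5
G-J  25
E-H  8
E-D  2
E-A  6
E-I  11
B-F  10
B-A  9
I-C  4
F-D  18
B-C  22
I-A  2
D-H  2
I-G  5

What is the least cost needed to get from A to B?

9

Enumerating some paths:
A - B: 9 = 9
A - E - F - B: 6+5+10 = 21
A - E - D - I - B: 6+2+3+10 = 21
A - I - B: 2+10 = 12
The minimum is 9 via A - B.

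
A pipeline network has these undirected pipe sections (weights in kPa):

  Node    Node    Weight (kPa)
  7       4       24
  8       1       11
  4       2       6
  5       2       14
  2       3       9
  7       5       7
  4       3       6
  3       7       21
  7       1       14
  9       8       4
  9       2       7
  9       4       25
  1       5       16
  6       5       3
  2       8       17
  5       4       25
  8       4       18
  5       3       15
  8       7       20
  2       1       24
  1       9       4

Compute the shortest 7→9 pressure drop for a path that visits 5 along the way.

Best 7 to 5: 7–5 costing 7
Shortest 5→9: 5–1–9 = 20
Total via 5: 7 + 20 = 27 kPa.

27 kPa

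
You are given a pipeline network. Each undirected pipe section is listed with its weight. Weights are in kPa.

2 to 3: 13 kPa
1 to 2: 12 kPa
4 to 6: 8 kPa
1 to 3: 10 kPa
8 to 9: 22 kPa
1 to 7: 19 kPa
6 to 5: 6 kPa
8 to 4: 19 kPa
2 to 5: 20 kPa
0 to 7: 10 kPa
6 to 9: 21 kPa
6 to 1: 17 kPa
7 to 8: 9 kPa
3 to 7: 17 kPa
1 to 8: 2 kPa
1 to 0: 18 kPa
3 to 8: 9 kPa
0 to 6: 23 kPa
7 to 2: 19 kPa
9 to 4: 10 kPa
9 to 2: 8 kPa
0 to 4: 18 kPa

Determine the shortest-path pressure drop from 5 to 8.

Shortest distances from 5:
5: 0
6: 6  (via 5)
4: 14  (via 6)
2: 20  (via 5)
1: 23  (via 6)
9: 24  (via 4)
8: 25  (via 1)
Shortest route: 5–6–1–8 = 25 kPa.

25 kPa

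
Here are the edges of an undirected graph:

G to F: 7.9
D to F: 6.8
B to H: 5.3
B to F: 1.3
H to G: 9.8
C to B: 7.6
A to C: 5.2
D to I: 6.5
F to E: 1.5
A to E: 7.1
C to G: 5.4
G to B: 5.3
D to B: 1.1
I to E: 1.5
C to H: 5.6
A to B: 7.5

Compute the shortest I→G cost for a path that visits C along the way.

Shortest I→C: I → E → F → B → C = 11.9
Best C to G: C → G costing 5.4
Total via C: 11.9 + 5.4 = 17.3.

17.3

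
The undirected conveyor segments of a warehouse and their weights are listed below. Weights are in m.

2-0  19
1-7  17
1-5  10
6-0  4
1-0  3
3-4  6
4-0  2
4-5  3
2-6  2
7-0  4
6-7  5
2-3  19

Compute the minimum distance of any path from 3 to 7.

12 m

Settle nodes by increasing distance from 3:
3: 0
4: 6  (via 3)
0: 8  (via 4)
5: 9  (via 4)
1: 11  (via 0)
6: 12  (via 0)
7: 12  (via 0)
Shortest route: 3 → 4 → 0 → 7 = 12 m.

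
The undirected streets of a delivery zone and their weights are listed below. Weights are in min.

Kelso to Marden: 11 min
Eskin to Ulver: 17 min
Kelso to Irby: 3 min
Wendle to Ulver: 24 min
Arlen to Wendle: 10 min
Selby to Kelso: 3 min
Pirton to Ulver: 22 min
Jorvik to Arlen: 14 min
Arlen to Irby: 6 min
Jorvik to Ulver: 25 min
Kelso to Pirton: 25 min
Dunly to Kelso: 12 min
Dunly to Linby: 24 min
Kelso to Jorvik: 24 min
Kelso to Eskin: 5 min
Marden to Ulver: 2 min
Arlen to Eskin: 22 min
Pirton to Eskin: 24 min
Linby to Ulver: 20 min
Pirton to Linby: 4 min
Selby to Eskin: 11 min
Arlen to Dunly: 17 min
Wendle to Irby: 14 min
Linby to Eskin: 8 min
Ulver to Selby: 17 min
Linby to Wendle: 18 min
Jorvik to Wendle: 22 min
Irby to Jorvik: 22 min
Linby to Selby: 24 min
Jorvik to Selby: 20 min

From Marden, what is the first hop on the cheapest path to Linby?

Ulver

Candidate routes:
Marden–Ulver–Linby: 2+20 = 22
Marden–Ulver–Pirton–Linby: 2+22+4 = 28
Marden–Kelso–Eskin–Linby: 11+5+8 = 24
Marden–Ulver–Eskin–Linby: 2+17+8 = 27
The minimum is 22 min via Marden–Ulver–Linby.
So from Marden the first move is to Ulver.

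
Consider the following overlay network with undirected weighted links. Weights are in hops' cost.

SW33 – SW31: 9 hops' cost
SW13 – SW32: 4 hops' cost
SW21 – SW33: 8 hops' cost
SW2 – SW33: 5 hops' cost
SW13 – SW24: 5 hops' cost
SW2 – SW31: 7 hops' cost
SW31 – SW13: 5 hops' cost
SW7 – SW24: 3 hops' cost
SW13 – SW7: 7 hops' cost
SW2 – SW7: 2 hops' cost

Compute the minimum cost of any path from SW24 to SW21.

Compare a few routes:
SW24–SW7–SW2–SW33–SW21: 3+2+5+8 = 18
SW24–SW13–SW7–SW2–SW33–SW21: 5+7+2+5+8 = 27
SW24–SW13–SW31–SW33–SW21: 5+5+9+8 = 27
Cheapest is SW24–SW7–SW2–SW33–SW21 at 18 hops' cost.

18 hops' cost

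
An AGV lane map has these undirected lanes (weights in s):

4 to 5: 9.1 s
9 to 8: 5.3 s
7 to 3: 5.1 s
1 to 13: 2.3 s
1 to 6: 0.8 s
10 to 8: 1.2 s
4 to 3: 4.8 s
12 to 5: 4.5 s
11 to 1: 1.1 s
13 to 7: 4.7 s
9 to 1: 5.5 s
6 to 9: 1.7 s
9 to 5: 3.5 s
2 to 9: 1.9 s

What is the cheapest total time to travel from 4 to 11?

Compare a few routes:
4–3–7–13–1–11: 4.8+5.1+4.7+2.3+1.1 = 18
4–5–9–6–1–11: 9.1+3.5+1.7+0.8+1.1 = 16.2
4–5–9–1–11: 9.1+3.5+5.5+1.1 = 19.2
Cheapest is 4–5–9–6–1–11 at 16.2 s.

16.2 s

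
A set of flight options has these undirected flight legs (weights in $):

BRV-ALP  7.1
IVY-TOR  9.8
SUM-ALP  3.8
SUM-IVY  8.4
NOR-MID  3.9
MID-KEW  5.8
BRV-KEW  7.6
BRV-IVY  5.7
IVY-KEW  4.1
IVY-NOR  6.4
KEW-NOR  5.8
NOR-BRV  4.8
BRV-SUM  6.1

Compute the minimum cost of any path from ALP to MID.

Running Dijkstra from ALP:
ALP: 0
SUM: 3.8  (via ALP)
BRV: 7.1  (via ALP)
NOR: 11.9  (via BRV)
IVY: 12.2  (via SUM)
KEW: 14.7  (via BRV)
MID: 15.8  (via NOR)
Shortest route: ALP–BRV–NOR–MID = $15.8.

$15.8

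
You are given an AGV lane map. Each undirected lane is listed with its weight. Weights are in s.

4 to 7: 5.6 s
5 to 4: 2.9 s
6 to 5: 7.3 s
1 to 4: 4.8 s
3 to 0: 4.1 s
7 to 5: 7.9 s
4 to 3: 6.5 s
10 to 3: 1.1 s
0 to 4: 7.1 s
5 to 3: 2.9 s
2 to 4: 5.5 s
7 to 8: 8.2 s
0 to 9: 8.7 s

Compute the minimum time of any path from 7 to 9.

21.4 s

Settle nodes by increasing distance from 7:
7: 0
4: 5.6  (via 7)
5: 7.9  (via 7)
8: 8.2  (via 7)
1: 10.4  (via 4)
3: 10.8  (via 5)
2: 11.1  (via 4)
10: 11.9  (via 3)
0: 12.7  (via 4)
6: 15.2  (via 5)
9: 21.4  (via 0)
Shortest route: 7 → 4 → 0 → 9 = 21.4 s.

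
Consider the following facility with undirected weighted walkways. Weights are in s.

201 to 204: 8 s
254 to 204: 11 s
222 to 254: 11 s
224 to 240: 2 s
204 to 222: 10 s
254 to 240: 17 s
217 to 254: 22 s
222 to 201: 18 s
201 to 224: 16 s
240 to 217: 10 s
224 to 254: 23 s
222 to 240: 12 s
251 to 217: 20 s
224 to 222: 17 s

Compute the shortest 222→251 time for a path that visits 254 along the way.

Shortest 222→254: 222–254 = 11
Best 254 to 251: 254–217–251 costing 42
Total via 254: 11 + 42 = 53 s.

53 s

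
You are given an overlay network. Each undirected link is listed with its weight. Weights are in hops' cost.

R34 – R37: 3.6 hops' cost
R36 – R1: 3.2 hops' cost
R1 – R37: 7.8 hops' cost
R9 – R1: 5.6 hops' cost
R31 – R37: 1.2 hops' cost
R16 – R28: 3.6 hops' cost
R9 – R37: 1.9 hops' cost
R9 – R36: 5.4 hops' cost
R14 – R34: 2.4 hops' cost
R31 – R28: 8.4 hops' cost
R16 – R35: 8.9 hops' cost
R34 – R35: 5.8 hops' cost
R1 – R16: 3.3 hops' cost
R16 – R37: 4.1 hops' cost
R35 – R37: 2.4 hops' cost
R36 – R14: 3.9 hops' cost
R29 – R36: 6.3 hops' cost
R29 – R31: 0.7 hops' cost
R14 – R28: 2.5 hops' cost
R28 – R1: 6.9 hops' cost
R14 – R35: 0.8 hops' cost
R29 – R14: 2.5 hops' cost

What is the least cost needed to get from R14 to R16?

Compare a few routes:
R14 → R28 → R16: 2.5+3.6 = 6.1
R14 → R35 → R37 → R16: 0.8+2.4+4.1 = 7.3
R14 → R29 → R31 → R37 → R16: 2.5+0.7+1.2+4.1 = 8.5
Cheapest is R14 → R28 → R16 at 6.1 hops' cost.

6.1 hops' cost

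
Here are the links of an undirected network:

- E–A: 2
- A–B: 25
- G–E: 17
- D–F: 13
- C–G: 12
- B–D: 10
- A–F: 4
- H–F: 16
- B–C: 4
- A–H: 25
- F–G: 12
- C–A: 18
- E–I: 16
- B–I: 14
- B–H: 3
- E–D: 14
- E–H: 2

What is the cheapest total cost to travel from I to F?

22

Shortest distances from I:
I: 0
B: 14  (via I)
E: 16  (via I)
H: 17  (via B)
A: 18  (via E)
C: 18  (via B)
F: 22  (via A)
Shortest route: I–E–A–F = 22.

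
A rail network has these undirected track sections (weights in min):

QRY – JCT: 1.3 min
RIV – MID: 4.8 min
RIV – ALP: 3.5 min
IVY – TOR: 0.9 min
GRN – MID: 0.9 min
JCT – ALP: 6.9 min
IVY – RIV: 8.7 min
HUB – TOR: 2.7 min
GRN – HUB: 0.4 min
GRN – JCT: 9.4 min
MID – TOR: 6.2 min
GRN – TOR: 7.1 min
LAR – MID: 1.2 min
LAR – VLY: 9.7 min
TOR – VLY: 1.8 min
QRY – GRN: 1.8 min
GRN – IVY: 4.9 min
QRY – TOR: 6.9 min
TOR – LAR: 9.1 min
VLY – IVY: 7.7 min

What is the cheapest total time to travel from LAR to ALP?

9.5 min

Enumerating some paths:
LAR → MID → GRN → QRY → JCT → ALP: 1.2+0.9+1.8+1.3+6.9 = 12.1
LAR → MID → RIV → ALP: 1.2+4.8+3.5 = 9.5
LAR → MID → GRN → HUB → TOR → IVY → RIV → ALP: 1.2+0.9+0.4+2.7+0.9+8.7+3.5 = 18.3
Cheapest is LAR → MID → RIV → ALP at 9.5 min.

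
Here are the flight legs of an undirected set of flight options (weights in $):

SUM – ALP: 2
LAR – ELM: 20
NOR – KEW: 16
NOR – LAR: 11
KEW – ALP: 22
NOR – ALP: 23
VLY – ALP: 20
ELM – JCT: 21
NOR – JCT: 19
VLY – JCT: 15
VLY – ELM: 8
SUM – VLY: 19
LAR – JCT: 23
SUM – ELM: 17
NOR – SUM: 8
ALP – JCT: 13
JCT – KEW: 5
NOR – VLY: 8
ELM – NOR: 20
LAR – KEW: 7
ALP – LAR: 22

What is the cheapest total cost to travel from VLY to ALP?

$18

Compare a few routes:
VLY–NOR–SUM–ALP: 8+8+2 = 18
VLY–ALP: 20 = 20
VLY–SUM–ALP: 19+2 = 21
VLY–ELM–SUM–ALP: 8+17+2 = 27
The minimum is $18 via VLY–NOR–SUM–ALP.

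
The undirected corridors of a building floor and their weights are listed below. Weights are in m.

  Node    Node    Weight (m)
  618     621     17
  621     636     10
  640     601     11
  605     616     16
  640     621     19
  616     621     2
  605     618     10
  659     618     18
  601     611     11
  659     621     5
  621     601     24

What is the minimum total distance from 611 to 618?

Running Dijkstra from 611:
611: 0
601: 11  (via 611)
640: 22  (via 601)
621: 35  (via 601)
616: 37  (via 621)
659: 40  (via 621)
636: 45  (via 621)
618: 52  (via 621)
Shortest route: 611 → 601 → 621 → 618 = 52 m.

52 m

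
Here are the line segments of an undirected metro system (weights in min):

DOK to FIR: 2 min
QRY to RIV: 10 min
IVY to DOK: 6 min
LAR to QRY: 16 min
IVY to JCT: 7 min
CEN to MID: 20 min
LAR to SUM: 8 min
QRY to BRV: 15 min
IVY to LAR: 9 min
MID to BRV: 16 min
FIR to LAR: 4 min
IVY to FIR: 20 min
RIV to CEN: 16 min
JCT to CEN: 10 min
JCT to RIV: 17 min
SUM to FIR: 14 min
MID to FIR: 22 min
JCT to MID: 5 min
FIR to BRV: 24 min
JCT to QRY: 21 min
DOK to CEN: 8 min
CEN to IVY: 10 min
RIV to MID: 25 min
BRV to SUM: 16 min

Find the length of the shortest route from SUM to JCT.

Settle nodes by increasing distance from SUM:
SUM: 0
LAR: 8  (via SUM)
FIR: 12  (via LAR)
DOK: 14  (via FIR)
BRV: 16  (via SUM)
IVY: 17  (via LAR)
CEN: 22  (via DOK)
QRY: 24  (via LAR)
JCT: 24  (via IVY)
Shortest route: SUM–LAR–IVY–JCT = 24 min.

24 min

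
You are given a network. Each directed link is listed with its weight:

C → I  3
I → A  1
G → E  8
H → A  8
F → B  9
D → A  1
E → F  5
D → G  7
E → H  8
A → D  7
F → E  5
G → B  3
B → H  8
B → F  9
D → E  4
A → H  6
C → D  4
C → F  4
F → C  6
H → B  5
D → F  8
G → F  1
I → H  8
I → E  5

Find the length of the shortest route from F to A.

Shortest distances from F:
F: 0
E: 5  (via F)
C: 6  (via F)
B: 9  (via F)
I: 9  (via C)
A: 10  (via I)
Shortest route: F → C → I → A = 10.

10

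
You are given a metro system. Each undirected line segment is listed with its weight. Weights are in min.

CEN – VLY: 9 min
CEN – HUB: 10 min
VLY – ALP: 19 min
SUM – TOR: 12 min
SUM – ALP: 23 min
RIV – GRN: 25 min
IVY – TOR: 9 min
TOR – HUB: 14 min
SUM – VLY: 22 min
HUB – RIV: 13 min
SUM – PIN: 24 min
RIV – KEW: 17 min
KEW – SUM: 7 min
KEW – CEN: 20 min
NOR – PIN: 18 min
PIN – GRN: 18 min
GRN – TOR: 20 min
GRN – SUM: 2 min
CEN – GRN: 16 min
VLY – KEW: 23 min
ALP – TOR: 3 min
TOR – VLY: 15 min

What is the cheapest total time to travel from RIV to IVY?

Shortest distances from RIV:
RIV: 0
HUB: 13  (via RIV)
KEW: 17  (via RIV)
CEN: 23  (via HUB)
SUM: 24  (via KEW)
GRN: 25  (via RIV)
TOR: 27  (via HUB)
ALP: 30  (via TOR)
VLY: 32  (via CEN)
IVY: 36  (via TOR)
Shortest route: RIV → HUB → TOR → IVY = 36 min.

36 min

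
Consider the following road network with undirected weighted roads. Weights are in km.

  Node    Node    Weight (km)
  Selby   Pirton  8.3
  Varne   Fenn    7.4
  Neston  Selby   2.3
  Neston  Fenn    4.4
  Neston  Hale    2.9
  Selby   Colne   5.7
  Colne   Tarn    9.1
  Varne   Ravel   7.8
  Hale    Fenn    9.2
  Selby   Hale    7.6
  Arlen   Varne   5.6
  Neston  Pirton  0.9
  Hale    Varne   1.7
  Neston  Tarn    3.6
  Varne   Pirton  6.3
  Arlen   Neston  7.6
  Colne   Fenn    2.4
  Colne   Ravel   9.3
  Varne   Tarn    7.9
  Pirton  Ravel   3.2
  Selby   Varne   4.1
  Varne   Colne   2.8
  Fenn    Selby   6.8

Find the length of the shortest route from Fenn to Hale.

6.9 km

Shortest distances from Fenn:
Fenn: 0
Colne: 2.4  (via Fenn)
Neston: 4.4  (via Fenn)
Varne: 5.2  (via Colne)
Pirton: 5.3  (via Neston)
Selby: 6.7  (via Neston)
Hale: 6.9  (via Varne)
Shortest route: Fenn → Colne → Varne → Hale = 6.9 km.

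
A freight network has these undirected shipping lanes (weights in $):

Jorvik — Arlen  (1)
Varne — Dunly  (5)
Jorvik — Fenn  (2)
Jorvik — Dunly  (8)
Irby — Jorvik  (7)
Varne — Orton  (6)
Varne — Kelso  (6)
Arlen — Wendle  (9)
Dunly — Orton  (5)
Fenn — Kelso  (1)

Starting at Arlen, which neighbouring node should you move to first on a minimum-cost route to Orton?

Jorvik

Compare a few routes:
Arlen - Jorvik - Dunly - Orton: 1+8+5 = 14
Arlen - Jorvik - Fenn - Kelso - Varne - Orton: 1+2+1+6+6 = 16
Arlen - Jorvik - Dunly - Varne - Orton: 1+8+5+6 = 20
The minimum is $14 via Arlen - Jorvik - Dunly - Orton.
So from Arlen the first move is to Jorvik.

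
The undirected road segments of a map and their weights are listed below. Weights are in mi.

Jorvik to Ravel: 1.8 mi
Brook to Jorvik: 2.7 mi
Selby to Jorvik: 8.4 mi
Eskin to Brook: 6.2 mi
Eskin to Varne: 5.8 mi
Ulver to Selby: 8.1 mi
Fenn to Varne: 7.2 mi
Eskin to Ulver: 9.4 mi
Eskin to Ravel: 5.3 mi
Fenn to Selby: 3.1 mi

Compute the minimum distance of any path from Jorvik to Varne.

Shortest distances from Jorvik:
Jorvik: 0
Ravel: 1.8  (via Jorvik)
Brook: 2.7  (via Jorvik)
Eskin: 7.1  (via Ravel)
Selby: 8.4  (via Jorvik)
Fenn: 11.5  (via Selby)
Varne: 12.9  (via Eskin)
Shortest route: Jorvik → Ravel → Eskin → Varne = 12.9 mi.

12.9 mi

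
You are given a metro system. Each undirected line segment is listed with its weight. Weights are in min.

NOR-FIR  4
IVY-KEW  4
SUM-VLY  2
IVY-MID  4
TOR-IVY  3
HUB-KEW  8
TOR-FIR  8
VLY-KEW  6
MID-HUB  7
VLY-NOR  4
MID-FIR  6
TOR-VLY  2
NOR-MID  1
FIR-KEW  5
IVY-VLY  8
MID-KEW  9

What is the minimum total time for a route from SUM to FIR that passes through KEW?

Shortest SUM→KEW: SUM → VLY → KEW = 8
Shortest KEW→FIR: KEW → FIR = 5
Total via KEW: 8 + 5 = 13 min.

13 min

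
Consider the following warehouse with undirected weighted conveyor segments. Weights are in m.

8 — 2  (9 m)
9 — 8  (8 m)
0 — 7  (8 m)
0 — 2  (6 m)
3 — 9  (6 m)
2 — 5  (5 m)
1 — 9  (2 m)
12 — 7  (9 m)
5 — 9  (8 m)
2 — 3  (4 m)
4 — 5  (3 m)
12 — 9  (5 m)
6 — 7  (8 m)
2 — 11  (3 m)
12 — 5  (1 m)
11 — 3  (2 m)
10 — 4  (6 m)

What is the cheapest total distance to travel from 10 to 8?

Compare a few routes:
10 → 4 → 5 → 2 → 3 → 9 → 8: 6+3+5+4+6+8 = 32
10 → 4 → 5 → 9 → 8: 6+3+8+8 = 25
10 → 4 → 5 → 2 → 8: 6+3+5+9 = 23
10 → 4 → 5 → 2 → 11 → 3 → 9 → 8: 6+3+5+3+2+6+8 = 33
The minimum is 23 m via 10 → 4 → 5 → 2 → 8.

23 m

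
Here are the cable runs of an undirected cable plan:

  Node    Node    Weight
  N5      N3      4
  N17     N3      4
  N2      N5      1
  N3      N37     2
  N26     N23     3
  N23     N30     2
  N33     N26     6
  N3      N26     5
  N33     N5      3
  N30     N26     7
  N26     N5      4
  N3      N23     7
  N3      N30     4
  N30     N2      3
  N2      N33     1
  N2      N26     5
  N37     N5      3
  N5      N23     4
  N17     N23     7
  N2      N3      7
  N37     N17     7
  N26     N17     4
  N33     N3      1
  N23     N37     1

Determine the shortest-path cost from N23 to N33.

4

Candidate routes:
N23 - N5 - N2 - N33: 4+1+1 = 6
N23 - N37 - N3 - N33: 1+2+1 = 4
The minimum is 4 via N23 - N37 - N3 - N33.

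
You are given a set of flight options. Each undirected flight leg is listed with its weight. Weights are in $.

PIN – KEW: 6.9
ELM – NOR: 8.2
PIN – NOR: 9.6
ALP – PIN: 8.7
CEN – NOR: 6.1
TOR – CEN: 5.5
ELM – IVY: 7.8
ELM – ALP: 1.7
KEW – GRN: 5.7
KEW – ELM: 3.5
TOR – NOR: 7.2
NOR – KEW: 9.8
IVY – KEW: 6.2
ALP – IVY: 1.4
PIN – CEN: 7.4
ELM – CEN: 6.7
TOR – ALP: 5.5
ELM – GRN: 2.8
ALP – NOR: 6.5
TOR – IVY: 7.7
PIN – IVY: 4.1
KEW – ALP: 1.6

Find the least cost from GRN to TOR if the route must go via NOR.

Shortest GRN→NOR: GRN → ELM → NOR = 11
Best NOR to TOR: NOR → TOR costing 7.2
Total via NOR: 11 + 7.2 = $18.2.

$18.2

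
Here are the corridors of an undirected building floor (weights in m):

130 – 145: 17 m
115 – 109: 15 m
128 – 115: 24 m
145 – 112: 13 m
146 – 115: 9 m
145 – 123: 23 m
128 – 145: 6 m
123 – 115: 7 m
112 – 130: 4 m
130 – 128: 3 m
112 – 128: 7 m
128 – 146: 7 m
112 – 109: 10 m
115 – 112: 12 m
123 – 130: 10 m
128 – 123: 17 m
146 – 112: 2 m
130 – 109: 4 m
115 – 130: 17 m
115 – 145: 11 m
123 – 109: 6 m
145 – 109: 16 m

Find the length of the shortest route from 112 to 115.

11 m

Candidate routes:
112–115: 12 = 12
112–130–109–123–115: 4+4+6+7 = 21
112–146–115: 2+9 = 11
The minimum is 11 m via 112–146–115.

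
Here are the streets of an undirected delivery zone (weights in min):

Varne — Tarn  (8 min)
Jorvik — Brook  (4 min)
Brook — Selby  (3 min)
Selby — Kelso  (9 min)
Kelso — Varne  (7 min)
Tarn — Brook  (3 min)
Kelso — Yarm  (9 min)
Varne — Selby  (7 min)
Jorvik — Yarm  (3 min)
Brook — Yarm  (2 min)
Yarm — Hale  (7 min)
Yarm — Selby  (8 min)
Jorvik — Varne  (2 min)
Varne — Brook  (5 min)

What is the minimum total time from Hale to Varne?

Settle nodes by increasing distance from Hale:
Hale: 0
Yarm: 7  (via Hale)
Brook: 9  (via Yarm)
Jorvik: 10  (via Yarm)
Selby: 12  (via Brook)
Tarn: 12  (via Brook)
Varne: 12  (via Jorvik)
Shortest route: Hale–Yarm–Jorvik–Varne = 12 min.

12 min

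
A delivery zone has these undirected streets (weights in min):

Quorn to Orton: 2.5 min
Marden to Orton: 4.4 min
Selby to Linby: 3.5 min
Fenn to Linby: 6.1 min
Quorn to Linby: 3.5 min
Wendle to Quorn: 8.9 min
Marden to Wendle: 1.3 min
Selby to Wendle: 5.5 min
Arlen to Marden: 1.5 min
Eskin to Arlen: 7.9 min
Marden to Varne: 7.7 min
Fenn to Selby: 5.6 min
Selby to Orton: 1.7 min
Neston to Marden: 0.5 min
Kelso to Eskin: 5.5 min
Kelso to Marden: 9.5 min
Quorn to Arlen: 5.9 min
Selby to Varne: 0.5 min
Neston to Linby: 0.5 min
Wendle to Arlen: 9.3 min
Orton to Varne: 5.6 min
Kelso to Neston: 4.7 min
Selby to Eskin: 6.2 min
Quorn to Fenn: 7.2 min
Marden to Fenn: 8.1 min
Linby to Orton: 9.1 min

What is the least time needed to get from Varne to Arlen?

6.5 min

Running Dijkstra from Varne:
Varne: 0
Selby: 0.5  (via Varne)
Orton: 2.2  (via Selby)
Linby: 4  (via Selby)
Neston: 4.5  (via Linby)
Quorn: 4.7  (via Orton)
Marden: 5  (via Neston)
Wendle: 6  (via Selby)
Fenn: 6.1  (via Selby)
Arlen: 6.5  (via Marden)
Shortest route: Varne → Selby → Linby → Neston → Marden → Arlen = 6.5 min.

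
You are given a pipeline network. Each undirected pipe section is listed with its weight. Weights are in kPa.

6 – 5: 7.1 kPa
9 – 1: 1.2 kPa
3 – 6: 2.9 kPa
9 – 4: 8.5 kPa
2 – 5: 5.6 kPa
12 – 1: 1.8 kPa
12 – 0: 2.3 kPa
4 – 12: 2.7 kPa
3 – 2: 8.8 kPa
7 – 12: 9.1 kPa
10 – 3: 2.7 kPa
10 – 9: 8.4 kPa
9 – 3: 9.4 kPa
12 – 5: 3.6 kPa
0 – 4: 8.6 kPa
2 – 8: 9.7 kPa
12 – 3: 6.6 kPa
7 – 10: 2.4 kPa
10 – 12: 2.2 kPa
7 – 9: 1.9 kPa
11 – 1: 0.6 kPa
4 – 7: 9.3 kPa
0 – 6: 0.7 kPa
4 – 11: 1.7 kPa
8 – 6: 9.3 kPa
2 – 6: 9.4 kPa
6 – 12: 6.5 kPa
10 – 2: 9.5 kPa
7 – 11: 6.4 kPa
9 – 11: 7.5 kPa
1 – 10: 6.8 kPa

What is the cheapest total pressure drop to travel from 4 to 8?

Compare a few routes:
4 - 12 - 0 - 6 - 8: 2.7+2.3+0.7+9.3 = 15
4 - 11 - 1 - 12 - 0 - 6 - 8: 1.7+0.6+1.8+2.3+0.7+9.3 = 16.4
The minimum is 15 kPa via 4 - 12 - 0 - 6 - 8.

15 kPa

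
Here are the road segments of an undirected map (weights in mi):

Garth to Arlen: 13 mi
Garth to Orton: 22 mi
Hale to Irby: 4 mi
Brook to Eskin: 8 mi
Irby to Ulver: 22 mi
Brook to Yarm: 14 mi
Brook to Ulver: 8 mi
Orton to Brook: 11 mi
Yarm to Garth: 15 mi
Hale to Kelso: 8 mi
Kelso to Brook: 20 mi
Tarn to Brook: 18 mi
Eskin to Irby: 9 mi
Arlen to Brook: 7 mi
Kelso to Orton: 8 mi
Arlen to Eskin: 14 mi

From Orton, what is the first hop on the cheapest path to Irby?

Kelso

Compare a few routes:
Orton - Brook - Ulver - Irby: 11+8+22 = 41
Orton - Kelso - Hale - Irby: 8+8+4 = 20
Orton - Brook - Eskin - Irby: 11+8+9 = 28
The minimum is 20 mi via Orton - Kelso - Hale - Irby.
So from Orton the first move is to Kelso.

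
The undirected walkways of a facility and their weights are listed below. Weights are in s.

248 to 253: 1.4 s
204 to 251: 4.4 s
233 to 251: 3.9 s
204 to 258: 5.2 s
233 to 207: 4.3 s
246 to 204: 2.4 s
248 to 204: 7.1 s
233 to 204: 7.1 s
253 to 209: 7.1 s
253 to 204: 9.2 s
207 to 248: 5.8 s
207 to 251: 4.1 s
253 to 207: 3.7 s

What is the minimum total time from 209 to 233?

15.1 s

Shortest distances from 209:
209: 0
253: 7.1  (via 209)
248: 8.5  (via 253)
207: 10.8  (via 253)
251: 14.9  (via 207)
233: 15.1  (via 207)
Shortest route: 209 → 253 → 207 → 233 = 15.1 s.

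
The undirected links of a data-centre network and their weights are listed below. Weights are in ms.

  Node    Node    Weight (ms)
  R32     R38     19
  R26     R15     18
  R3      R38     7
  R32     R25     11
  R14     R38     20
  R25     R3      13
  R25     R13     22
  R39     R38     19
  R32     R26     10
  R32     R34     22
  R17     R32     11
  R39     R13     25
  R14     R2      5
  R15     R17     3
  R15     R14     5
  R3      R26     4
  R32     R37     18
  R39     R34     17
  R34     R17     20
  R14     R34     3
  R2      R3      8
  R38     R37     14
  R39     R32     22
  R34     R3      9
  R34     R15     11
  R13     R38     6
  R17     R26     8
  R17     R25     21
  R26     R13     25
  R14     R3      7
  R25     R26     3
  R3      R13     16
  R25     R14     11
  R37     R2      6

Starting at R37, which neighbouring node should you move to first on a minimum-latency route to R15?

Enumerating some paths:
R37–R2–R3–R14–R15: 6+8+7+5 = 26
R37–R2–R14–R15: 6+5+5 = 16
R37–R2–R3–R26–R17–R15: 6+8+4+8+3 = 29
R37–R2–R14–R34–R15: 6+5+3+11 = 25
Cheapest is R37–R2–R14–R15 at 16 ms.
So from R37 the first move is to R2.

R2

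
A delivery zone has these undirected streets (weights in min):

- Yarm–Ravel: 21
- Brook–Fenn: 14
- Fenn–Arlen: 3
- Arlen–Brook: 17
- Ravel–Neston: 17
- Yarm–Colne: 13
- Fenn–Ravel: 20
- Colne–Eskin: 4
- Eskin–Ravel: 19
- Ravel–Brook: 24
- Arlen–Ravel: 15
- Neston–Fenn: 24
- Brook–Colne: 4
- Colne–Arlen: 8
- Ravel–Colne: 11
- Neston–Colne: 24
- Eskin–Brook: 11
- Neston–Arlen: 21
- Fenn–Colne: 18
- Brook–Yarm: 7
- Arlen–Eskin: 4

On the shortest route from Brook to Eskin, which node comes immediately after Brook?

Colne

Candidate routes:
Brook → Colne → Eskin: 4+4 = 8
Brook → Eskin: 11 = 11
The minimum is 8 min via Brook → Colne → Eskin.
So from Brook the first move is to Colne.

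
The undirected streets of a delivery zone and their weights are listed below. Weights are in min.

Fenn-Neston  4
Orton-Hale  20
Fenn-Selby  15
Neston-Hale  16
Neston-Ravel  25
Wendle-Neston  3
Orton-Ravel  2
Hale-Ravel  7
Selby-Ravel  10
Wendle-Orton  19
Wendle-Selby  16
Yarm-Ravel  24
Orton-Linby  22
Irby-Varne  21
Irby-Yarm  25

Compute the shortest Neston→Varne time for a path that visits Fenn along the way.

99 min

Shortest Neston→Fenn: Neston–Fenn = 4
Shortest Fenn→Varne: Fenn–Selby–Ravel–Yarm–Irby–Varne = 95
Total via Fenn: 4 + 95 = 99 min.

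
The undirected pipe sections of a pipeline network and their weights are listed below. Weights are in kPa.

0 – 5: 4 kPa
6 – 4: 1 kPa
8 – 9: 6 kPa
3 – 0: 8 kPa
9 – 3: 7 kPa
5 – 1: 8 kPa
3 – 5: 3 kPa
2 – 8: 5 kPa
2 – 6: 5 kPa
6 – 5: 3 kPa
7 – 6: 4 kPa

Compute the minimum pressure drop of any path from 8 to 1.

Running Dijkstra from 8:
8: 0
2: 5  (via 8)
9: 6  (via 8)
6: 10  (via 2)
4: 11  (via 6)
3: 13  (via 9)
5: 13  (via 6)
7: 14  (via 6)
0: 17  (via 5)
1: 21  (via 5)
Shortest route: 8 → 2 → 6 → 5 → 1 = 21 kPa.

21 kPa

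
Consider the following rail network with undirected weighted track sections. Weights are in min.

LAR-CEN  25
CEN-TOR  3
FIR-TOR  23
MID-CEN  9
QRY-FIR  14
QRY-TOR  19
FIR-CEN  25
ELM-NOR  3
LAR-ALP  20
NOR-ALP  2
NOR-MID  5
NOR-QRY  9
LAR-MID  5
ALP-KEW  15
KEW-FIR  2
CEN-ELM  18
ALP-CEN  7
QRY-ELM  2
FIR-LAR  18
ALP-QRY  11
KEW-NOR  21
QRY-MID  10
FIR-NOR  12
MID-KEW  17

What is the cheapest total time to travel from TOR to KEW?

Settle nodes by increasing distance from TOR:
TOR: 0
CEN: 3  (via TOR)
ALP: 10  (via CEN)
MID: 12  (via CEN)
NOR: 12  (via ALP)
ELM: 15  (via NOR)
QRY: 17  (via ELM)
LAR: 17  (via MID)
FIR: 23  (via TOR)
KEW: 25  (via ALP)
Shortest route: TOR–CEN–ALP–KEW = 25 min.

25 min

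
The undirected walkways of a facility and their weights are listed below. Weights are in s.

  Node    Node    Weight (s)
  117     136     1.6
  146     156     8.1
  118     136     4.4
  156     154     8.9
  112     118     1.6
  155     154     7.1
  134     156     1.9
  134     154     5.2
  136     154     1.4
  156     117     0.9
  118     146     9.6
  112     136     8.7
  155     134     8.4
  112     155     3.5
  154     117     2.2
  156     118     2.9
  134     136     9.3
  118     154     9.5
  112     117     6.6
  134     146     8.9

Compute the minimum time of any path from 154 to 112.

Compare a few routes:
154 → 136 → 118 → 112: 1.4+4.4+1.6 = 7.4
154 → 117 → 156 → 118 → 112: 2.2+0.9+2.9+1.6 = 7.6
The minimum is 7.4 s via 154 → 136 → 118 → 112.

7.4 s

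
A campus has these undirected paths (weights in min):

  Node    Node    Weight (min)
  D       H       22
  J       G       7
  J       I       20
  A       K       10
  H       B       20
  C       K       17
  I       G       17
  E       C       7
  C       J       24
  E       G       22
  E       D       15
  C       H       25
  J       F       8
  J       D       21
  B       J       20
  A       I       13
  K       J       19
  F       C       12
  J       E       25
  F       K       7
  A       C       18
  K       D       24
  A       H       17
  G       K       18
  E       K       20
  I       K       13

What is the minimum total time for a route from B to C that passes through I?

Best B to I: B → J → I costing 40
Shortest I→C: I → K → C = 30
Total via I: 40 + 30 = 70 min.

70 min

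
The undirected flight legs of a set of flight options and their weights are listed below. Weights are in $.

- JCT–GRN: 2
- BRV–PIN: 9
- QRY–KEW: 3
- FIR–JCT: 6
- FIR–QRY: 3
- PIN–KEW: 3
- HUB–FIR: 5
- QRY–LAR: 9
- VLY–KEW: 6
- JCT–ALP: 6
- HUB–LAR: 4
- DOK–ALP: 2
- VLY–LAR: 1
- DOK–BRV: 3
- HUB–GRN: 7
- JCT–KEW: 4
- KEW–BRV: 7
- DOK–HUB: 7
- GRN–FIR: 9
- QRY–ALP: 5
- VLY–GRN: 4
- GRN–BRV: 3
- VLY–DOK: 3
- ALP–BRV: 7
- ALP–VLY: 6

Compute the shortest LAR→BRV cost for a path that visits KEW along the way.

$14

Shortest LAR→KEW: LAR–VLY–KEW = 7
Shortest KEW→BRV: KEW–BRV = 7
Total via KEW: 7 + 7 = $14.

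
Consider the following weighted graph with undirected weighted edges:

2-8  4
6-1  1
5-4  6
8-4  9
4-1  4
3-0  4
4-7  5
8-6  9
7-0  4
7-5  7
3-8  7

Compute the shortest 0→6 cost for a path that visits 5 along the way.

22

Best 0 to 5: 0 → 7 → 5 costing 11
Best 5 to 6: 5 → 4 → 1 → 6 costing 11
Total via 5: 11 + 11 = 22.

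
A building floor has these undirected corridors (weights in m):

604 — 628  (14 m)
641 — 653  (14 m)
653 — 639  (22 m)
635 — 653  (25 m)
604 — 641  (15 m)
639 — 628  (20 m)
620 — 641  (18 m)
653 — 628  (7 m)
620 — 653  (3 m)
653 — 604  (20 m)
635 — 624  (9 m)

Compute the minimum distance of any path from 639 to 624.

56 m

Settle nodes by increasing distance from 639:
639: 0
628: 20  (via 639)
653: 22  (via 639)
620: 25  (via 653)
604: 34  (via 628)
641: 36  (via 653)
635: 47  (via 653)
624: 56  (via 635)
Shortest route: 639 → 653 → 635 → 624 = 56 m.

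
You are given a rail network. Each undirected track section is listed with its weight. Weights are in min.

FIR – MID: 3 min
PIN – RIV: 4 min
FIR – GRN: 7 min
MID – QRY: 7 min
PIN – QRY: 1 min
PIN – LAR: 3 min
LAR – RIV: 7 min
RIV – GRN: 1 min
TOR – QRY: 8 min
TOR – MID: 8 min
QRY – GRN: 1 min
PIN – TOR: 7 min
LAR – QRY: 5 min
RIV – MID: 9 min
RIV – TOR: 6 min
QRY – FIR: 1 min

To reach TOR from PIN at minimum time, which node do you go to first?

Enumerating some paths:
PIN - QRY - TOR: 1+8 = 9
PIN - TOR: 7 = 7
PIN - QRY - GRN - RIV - TOR: 1+1+1+6 = 9
Cheapest is PIN - TOR at 7 min.
So from PIN the first move is to TOR.

TOR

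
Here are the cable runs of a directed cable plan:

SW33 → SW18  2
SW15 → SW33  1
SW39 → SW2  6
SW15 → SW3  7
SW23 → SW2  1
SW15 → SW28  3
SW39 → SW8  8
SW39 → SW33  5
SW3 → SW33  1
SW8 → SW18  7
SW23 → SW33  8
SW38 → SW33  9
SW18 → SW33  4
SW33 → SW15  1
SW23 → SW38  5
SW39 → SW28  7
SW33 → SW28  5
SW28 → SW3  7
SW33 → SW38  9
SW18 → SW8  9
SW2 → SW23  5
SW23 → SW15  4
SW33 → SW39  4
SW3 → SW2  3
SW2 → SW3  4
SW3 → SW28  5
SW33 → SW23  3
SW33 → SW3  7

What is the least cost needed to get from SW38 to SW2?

13

Candidate routes:
SW38 → SW33 → SW39 → SW2: 9+4+6 = 19
SW38 → SW33 → SW3 → SW2: 9+7+3 = 19
SW38 → SW33 → SW23 → SW2: 9+3+1 = 13
The minimum is 13 via SW38 → SW33 → SW23 → SW2.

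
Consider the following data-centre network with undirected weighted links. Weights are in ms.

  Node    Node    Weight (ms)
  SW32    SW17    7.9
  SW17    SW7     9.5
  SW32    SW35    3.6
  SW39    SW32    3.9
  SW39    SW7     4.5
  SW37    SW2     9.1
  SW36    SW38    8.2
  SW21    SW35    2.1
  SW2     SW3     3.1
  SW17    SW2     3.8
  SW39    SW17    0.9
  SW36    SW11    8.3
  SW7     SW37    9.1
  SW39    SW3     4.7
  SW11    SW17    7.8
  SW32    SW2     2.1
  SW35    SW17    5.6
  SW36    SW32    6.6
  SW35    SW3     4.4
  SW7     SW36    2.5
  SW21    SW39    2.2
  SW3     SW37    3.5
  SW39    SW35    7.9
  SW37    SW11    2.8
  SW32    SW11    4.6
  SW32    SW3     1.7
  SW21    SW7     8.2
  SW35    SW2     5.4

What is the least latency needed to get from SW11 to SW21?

Candidate routes:
SW11 → SW32 → SW39 → SW21: 4.6+3.9+2.2 = 10.7
SW11 → SW32 → SW35 → SW21: 4.6+3.6+2.1 = 10.3
SW11 → SW37 → SW3 → SW35 → SW21: 2.8+3.5+4.4+2.1 = 12.8
SW11 → SW17 → SW39 → SW21: 7.8+0.9+2.2 = 10.9
The minimum is 10.3 ms via SW11 → SW32 → SW35 → SW21.

10.3 ms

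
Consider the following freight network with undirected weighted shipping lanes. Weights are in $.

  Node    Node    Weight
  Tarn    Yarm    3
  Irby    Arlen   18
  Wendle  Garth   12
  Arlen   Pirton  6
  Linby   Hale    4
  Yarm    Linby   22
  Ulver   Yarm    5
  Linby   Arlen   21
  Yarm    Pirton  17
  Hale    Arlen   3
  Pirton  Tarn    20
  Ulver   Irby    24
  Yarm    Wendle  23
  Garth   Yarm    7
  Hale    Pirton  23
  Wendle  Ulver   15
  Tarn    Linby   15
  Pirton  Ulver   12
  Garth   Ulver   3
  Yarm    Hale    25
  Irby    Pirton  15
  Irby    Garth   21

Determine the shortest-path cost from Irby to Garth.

$21

Candidate routes:
Irby - Ulver - Garth: 24+3 = 27
Irby - Pirton - Ulver - Garth: 15+12+3 = 30
Irby - Ulver - Yarm - Garth: 24+5+7 = 36
Irby - Garth: 21 = 21
Cheapest is Irby - Garth at $21.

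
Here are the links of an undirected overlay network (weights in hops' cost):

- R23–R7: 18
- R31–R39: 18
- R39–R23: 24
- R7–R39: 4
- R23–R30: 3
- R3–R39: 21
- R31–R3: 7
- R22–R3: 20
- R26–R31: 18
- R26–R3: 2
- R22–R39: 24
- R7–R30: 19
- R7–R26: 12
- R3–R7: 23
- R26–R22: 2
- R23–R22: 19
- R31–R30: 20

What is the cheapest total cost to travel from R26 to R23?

21 hops' cost

Running Dijkstra from R26:
R26: 0
R22: 2  (via R26)
R3: 2  (via R26)
R31: 9  (via R3)
R7: 12  (via R26)
R39: 16  (via R7)
R23: 21  (via R22)
Shortest route: R26 → R22 → R23 = 21 hops' cost.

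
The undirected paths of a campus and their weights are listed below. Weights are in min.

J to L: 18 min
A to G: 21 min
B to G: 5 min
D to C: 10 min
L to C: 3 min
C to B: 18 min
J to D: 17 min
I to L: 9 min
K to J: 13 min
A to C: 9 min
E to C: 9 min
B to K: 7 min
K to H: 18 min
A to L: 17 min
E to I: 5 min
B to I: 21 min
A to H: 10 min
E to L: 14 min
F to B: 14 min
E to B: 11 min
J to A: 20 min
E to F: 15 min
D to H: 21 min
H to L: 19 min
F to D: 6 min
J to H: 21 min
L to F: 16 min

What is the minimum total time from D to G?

Compare a few routes:
D–C–E–B–G: 10+9+11+5 = 35
D–F–B–G: 6+14+5 = 25
D–C–B–G: 10+18+5 = 33
D–F–E–B–G: 6+15+11+5 = 37
The minimum is 25 min via D–F–B–G.

25 min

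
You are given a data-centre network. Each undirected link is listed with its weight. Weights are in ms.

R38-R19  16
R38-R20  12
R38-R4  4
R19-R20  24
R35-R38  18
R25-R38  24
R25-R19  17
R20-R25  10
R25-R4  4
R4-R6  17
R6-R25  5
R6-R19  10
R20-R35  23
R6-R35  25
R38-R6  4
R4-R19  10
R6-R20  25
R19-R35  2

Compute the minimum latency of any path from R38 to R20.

Settle nodes by increasing distance from R38:
R38: 0
R4: 4  (via R38)
R6: 4  (via R38)
R25: 8  (via R4)
R20: 12  (via R38)
Shortest route: R38 → R20 = 12 ms.

12 ms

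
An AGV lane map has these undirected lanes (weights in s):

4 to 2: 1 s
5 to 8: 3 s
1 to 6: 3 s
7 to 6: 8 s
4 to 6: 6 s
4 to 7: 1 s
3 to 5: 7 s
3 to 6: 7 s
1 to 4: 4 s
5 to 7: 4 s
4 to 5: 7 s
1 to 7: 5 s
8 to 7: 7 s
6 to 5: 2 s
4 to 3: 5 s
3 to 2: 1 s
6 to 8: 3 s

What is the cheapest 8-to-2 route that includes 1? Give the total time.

11 s

Shortest 8→1: 8 → 6 → 1 = 6
Best 1 to 2: 1 → 4 → 2 costing 5
Total via 1: 6 + 5 = 11 s.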